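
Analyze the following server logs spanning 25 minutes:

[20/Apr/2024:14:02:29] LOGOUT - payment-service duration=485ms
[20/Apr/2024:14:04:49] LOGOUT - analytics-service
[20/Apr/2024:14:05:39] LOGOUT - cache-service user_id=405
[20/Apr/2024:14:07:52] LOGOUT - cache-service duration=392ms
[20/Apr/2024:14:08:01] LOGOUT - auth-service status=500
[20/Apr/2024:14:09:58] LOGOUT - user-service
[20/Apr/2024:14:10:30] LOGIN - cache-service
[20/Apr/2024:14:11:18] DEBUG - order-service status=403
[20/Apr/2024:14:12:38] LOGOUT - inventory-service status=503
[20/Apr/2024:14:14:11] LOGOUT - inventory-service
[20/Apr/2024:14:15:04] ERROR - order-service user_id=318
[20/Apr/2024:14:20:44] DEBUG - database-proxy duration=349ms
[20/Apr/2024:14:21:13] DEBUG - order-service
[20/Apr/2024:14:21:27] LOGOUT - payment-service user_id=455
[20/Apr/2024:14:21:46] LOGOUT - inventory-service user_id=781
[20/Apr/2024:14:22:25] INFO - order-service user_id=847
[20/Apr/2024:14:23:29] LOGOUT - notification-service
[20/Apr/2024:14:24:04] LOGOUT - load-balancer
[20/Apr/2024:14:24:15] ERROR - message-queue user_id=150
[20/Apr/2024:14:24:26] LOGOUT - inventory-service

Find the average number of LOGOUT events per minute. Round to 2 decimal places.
0.52

To calculate the rate:

1. Count total LOGOUT events: 13
2. Total time period: 25 minutes
3. Rate = 13 / 25 = 0.52 events per minute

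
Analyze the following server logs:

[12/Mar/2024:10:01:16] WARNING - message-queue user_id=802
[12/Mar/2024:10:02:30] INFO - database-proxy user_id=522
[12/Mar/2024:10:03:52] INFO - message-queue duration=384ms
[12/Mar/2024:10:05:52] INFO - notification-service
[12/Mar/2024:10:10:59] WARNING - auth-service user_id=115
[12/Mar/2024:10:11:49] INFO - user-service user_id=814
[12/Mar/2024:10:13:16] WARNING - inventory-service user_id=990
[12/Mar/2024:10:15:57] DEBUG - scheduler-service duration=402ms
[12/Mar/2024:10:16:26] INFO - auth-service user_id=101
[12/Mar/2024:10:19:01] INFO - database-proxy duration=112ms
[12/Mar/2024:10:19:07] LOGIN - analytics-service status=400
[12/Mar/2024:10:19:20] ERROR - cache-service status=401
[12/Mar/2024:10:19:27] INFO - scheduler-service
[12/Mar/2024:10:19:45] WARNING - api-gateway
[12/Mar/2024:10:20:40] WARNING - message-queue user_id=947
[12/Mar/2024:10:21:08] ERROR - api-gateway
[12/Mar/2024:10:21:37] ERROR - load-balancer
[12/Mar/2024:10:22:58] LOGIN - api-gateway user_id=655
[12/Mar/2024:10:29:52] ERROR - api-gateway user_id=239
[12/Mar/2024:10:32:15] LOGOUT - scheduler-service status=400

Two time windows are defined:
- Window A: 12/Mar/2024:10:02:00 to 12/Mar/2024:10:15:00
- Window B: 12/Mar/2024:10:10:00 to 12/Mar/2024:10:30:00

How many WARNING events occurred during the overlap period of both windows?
2

To find overlap events:

1. Window A: 12/Mar/2024:10:02:00 to 12/Mar/2024:10:15:00
2. Window B: 12/Mar/2024:10:10:00 to 12/Mar/2024:10:30:00
3. Overlap period: 12/Mar/2024:10:10:00 to 12/Mar/2024:10:15:00
4. Count WARNING events in overlap: 2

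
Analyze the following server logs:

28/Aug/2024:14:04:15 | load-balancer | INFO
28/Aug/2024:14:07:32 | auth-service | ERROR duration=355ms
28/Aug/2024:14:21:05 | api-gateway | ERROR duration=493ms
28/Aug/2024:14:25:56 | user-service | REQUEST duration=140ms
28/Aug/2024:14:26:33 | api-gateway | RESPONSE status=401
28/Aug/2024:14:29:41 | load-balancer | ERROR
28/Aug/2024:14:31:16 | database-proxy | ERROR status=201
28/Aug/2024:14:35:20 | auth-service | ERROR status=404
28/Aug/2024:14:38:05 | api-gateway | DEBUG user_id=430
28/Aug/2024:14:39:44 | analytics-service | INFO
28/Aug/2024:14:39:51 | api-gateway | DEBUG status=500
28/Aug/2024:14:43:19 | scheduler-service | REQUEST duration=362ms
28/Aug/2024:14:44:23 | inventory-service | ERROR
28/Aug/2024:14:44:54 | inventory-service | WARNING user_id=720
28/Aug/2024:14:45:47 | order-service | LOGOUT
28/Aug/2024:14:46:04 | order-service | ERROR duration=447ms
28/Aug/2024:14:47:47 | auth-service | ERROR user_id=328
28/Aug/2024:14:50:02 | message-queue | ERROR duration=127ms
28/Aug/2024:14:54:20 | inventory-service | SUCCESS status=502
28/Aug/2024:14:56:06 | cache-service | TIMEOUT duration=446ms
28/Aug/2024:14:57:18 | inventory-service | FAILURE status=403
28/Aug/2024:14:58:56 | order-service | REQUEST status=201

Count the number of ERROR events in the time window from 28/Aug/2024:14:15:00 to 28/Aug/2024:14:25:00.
1

To count events in the time window:

1. Window boundaries: 28/Aug/2024:14:15:00 to 28/Aug/2024:14:25:00
2. Filter for ERROR events within this window
3. Count matching events: 1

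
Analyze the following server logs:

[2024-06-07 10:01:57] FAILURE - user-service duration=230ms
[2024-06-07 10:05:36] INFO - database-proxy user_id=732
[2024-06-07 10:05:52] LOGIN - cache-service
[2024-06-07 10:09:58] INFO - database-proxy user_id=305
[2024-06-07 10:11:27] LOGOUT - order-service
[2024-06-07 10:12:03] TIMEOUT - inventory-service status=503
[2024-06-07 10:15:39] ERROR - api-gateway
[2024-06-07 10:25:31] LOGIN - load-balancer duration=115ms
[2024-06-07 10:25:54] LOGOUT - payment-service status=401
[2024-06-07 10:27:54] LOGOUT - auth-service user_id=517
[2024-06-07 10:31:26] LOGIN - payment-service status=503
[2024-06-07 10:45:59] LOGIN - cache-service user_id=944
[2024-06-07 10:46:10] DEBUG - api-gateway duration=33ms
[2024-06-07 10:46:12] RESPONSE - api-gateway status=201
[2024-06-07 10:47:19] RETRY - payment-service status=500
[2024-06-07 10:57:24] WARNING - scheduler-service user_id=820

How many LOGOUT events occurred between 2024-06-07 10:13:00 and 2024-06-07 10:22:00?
0

To count events in the time window:

1. Window boundaries: 2024-06-07 10:13:00 to 2024-06-07 10:22:00
2. Filter for LOGOUT events within this window
3. Count matching events: 0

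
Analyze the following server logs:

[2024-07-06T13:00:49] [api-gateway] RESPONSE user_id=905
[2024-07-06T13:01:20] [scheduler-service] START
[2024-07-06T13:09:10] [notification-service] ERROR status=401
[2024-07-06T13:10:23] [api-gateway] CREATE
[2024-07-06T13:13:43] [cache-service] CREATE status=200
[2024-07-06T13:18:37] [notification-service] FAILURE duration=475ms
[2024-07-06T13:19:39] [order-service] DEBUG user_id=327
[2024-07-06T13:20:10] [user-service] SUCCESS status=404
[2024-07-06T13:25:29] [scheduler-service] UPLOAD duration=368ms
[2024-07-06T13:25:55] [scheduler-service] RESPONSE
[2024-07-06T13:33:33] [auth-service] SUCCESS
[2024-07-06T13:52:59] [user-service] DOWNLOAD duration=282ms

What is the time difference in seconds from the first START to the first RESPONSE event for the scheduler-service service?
1475

To find the time between events:

1. Locate the first START event for scheduler-service: 2024-07-06T13:01:20
2. Locate the first RESPONSE event for scheduler-service: 2024-07-06T13:25:55
3. Calculate the difference: 2024-07-06T13:25:55 - 2024-07-06T13:01:20 = 1475 seconds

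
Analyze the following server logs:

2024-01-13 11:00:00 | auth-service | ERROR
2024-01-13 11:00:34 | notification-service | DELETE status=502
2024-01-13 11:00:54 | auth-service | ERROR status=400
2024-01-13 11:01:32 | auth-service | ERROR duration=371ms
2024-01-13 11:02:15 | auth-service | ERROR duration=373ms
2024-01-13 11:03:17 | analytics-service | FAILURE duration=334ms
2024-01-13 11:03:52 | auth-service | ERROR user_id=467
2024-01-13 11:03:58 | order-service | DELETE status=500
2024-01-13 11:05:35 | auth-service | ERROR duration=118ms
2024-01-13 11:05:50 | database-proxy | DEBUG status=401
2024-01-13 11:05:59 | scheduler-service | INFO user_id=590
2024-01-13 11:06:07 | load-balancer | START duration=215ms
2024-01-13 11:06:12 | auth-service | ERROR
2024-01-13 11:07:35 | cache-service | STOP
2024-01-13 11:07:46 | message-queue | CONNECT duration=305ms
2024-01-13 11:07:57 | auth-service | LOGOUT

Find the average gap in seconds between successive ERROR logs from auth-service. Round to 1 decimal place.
62.0

To calculate average interval:

1. Find all ERROR events for auth-service in order
2. Calculate time gaps between consecutive events
3. Compute mean of gaps: 372 / 6 = 62.0 seconds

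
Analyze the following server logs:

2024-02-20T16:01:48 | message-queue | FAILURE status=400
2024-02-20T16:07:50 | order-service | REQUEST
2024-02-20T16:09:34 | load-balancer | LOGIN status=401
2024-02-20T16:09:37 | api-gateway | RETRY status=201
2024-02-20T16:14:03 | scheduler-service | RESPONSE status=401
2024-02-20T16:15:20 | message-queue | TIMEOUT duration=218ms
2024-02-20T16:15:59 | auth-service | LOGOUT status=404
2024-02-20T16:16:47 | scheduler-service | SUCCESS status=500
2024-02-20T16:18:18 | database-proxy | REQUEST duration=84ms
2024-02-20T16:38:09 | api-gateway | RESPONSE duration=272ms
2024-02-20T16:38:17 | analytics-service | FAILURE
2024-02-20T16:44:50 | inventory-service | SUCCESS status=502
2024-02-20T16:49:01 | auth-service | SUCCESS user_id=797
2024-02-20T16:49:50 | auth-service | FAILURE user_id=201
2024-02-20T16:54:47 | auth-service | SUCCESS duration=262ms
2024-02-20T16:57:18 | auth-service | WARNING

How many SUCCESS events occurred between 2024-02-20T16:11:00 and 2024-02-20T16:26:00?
1

To count events in the time window:

1. Window boundaries: 2024-02-20T16:11:00 to 2024-02-20T16:26:00
2. Filter for SUCCESS events within this window
3. Count matching events: 1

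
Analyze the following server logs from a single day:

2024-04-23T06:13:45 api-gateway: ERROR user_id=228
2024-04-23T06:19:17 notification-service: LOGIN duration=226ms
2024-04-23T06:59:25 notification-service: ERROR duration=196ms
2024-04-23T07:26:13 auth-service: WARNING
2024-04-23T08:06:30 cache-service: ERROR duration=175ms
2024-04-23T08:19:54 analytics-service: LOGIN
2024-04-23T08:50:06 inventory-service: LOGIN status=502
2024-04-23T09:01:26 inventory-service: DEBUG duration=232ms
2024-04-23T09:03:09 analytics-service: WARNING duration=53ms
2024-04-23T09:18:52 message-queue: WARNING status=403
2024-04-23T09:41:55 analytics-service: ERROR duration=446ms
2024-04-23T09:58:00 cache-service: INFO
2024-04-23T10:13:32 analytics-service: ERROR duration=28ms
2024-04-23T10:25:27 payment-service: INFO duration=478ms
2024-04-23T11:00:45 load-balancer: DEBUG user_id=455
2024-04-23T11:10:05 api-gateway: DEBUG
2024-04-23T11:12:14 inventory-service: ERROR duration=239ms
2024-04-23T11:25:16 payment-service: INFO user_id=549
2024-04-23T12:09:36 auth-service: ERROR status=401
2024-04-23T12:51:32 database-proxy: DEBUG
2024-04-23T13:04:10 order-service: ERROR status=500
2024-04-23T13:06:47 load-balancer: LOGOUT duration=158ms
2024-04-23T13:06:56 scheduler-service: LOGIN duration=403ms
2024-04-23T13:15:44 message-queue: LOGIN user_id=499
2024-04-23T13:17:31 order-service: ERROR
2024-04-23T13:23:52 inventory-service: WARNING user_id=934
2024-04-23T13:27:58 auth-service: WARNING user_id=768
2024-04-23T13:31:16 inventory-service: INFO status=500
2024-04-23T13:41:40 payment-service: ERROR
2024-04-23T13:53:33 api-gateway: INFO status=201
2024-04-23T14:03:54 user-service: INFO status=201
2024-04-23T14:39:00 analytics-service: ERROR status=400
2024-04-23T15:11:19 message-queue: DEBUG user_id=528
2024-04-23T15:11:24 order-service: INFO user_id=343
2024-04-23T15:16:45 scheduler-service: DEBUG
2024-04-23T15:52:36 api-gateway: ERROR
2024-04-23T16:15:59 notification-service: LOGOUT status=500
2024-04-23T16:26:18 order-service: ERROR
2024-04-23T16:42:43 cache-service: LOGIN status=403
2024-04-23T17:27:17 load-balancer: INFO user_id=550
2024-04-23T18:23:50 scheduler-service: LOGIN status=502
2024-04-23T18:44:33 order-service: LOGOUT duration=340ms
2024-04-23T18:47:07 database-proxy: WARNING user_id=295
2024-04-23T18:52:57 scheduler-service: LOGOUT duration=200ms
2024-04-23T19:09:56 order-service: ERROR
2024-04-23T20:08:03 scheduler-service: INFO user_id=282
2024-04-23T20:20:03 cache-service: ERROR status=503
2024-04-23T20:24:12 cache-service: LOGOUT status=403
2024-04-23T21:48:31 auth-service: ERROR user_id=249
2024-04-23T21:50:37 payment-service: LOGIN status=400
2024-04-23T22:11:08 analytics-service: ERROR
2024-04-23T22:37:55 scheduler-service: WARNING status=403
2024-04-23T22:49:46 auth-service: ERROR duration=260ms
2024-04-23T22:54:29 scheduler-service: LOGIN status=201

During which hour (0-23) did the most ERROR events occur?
13

To find the peak hour:

1. Group all ERROR events by hour
2. Count events in each hour
3. Find hour with maximum count
4. Peak hour: 13 (with 3 events)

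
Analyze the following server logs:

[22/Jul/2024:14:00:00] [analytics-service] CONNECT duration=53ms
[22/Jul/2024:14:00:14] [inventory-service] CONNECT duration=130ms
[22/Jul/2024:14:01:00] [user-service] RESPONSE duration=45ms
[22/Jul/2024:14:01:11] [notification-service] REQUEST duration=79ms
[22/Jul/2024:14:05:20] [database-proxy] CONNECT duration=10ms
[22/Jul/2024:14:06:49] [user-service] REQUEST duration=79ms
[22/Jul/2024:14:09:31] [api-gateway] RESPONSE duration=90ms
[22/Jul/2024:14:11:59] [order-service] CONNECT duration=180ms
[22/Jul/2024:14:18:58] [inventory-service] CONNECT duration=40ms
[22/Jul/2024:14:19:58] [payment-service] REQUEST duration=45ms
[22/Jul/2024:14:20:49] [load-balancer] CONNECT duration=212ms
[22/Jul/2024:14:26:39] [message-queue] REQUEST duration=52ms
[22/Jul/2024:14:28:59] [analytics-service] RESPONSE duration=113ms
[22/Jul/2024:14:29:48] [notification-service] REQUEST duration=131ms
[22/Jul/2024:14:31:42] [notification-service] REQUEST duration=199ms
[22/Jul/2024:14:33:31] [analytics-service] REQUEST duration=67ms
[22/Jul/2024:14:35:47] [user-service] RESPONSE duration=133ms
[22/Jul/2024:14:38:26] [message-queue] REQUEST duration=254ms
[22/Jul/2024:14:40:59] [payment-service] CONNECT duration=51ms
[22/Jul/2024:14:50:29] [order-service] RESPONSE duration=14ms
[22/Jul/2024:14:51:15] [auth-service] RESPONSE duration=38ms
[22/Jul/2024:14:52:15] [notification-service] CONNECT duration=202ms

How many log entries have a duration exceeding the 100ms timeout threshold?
9

To count timeouts:

1. Threshold: 100ms
2. Extract duration from each log entry
3. Count entries where duration > 100
4. Timeout count: 9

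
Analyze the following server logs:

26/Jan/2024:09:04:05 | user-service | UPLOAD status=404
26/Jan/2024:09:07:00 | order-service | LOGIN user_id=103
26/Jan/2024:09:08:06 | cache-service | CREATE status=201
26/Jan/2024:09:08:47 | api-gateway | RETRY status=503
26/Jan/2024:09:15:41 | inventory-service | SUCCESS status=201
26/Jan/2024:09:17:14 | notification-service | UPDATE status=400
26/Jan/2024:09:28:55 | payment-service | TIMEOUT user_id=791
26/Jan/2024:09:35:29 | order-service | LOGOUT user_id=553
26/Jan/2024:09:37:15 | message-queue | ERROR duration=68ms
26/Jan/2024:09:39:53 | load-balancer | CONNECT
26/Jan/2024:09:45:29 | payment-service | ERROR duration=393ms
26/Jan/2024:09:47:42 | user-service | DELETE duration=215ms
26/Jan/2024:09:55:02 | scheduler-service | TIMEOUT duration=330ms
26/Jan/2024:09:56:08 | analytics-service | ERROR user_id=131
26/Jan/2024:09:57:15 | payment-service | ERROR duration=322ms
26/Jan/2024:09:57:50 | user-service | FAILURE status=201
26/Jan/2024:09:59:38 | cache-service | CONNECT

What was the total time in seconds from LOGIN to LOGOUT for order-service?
1709

To calculate state duration:

1. Find LOGIN event for order-service: 26/Jan/2024:09:07:00
2. Find LOGOUT event for order-service: 26/Jan/2024:09:35:29
3. Calculate duration: 26/Jan/2024:09:35:29 - 26/Jan/2024:09:07:00 = 1709 seconds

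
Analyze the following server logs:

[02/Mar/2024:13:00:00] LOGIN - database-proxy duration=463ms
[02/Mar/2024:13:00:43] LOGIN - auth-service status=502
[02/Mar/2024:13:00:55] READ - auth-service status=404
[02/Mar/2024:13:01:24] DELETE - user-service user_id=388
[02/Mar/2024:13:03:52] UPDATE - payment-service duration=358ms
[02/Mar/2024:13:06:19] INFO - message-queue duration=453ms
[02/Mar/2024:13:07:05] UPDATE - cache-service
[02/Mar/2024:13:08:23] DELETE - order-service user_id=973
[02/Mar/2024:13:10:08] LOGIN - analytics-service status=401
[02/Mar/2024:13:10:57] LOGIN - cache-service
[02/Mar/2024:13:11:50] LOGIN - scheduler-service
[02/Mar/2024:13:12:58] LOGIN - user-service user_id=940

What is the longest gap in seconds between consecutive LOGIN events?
565

To find the longest gap:

1. Extract all LOGIN events in chronological order
2. Calculate time differences between consecutive events
3. Find the maximum difference
4. Longest gap: 565 seconds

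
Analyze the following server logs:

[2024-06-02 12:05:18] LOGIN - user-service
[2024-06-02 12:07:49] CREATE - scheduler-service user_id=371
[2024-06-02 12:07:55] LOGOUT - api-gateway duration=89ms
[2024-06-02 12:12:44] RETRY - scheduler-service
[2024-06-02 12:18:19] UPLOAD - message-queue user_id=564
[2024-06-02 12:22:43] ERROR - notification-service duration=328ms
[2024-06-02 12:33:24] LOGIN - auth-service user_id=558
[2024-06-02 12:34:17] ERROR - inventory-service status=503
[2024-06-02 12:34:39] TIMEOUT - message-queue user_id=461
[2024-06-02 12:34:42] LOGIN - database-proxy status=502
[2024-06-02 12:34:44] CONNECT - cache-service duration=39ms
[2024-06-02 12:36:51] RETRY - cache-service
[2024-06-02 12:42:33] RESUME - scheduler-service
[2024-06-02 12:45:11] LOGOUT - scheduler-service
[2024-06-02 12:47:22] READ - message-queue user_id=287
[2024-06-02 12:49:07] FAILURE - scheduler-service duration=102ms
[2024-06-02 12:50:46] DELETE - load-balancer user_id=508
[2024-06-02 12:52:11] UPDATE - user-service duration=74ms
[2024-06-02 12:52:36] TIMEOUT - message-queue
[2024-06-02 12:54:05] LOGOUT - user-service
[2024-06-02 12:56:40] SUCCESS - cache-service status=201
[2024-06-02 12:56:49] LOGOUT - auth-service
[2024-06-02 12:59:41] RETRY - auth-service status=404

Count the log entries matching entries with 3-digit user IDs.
6

To find matching entries:

1. Pattern to match: entries with 3-digit user IDs
2. Scan each log entry for the pattern
3. Count matches: 6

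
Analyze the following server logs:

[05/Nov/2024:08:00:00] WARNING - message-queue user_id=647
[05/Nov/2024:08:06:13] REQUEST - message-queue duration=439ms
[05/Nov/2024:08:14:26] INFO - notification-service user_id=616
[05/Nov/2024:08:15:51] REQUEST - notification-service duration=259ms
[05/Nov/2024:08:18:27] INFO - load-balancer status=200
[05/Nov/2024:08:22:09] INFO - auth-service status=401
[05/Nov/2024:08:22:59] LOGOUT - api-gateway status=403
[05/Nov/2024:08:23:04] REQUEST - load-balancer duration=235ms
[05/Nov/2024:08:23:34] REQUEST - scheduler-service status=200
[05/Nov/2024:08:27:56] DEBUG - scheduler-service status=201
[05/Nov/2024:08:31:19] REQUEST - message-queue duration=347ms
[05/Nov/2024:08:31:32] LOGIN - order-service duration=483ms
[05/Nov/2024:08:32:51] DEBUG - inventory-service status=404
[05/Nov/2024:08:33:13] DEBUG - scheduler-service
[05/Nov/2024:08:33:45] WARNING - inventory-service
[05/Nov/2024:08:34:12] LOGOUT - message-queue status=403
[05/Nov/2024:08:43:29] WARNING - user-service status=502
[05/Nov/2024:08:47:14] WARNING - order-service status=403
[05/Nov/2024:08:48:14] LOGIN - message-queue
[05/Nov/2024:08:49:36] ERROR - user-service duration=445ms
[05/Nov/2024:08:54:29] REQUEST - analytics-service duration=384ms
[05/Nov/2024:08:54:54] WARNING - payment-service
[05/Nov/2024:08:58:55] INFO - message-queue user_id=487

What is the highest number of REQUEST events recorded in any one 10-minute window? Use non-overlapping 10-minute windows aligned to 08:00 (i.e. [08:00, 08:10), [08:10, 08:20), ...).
2

To find the burst window:

1. Divide the log period into non-overlapping 10-minute windows starting at 08:00
2. Count REQUEST events in each window
3. Find the window with maximum count
4. Maximum events in a window: 2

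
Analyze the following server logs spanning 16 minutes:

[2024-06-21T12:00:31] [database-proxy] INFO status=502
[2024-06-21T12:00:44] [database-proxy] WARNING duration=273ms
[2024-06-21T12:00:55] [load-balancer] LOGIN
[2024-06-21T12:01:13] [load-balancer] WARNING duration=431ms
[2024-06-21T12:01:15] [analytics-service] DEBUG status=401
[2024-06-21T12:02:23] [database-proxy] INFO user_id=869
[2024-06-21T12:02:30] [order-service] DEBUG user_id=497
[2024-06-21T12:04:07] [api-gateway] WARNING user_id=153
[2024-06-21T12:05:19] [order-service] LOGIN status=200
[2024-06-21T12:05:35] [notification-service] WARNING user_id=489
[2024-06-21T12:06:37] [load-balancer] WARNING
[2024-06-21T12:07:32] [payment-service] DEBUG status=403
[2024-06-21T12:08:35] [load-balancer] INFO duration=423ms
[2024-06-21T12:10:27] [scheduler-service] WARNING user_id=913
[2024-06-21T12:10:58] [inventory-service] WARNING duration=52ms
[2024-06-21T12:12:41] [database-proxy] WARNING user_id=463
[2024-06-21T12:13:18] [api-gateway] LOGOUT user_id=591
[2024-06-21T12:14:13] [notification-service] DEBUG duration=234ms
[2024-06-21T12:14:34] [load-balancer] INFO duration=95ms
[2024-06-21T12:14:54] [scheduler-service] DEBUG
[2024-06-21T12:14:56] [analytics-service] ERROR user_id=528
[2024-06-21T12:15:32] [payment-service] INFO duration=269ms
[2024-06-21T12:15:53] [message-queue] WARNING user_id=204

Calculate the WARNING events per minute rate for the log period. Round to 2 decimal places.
0.56

To calculate the rate:

1. Count total WARNING events: 9
2. Total time period: 16 minutes
3. Rate = 9 / 16 = 0.56 events per minute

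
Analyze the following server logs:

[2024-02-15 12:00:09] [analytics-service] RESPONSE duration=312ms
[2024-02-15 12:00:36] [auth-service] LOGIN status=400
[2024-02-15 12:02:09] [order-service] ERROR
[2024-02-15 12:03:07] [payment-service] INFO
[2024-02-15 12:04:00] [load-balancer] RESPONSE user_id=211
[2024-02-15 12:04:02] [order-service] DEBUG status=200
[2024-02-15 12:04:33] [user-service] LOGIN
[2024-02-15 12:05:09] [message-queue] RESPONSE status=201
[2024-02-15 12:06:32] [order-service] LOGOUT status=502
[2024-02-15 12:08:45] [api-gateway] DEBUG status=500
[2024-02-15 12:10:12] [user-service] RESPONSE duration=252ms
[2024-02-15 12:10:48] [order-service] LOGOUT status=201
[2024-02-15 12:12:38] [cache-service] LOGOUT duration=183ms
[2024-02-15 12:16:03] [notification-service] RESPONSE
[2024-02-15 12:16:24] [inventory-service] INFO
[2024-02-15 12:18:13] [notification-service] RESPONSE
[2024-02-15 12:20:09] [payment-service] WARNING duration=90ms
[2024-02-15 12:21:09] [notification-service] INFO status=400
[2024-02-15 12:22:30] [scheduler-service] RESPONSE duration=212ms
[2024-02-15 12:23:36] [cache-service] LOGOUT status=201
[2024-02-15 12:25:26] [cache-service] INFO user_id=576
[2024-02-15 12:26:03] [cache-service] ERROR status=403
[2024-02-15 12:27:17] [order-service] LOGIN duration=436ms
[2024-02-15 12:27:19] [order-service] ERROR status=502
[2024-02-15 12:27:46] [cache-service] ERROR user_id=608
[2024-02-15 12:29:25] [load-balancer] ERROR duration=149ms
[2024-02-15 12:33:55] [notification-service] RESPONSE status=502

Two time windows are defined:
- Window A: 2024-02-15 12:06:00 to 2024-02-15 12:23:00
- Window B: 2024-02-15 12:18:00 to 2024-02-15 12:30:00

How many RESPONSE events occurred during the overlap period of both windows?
2

To find overlap events:

1. Window A: 2024-02-15 12:06:00 to 2024-02-15 12:23:00
2. Window B: 2024-02-15 12:18:00 to 2024-02-15 12:30:00
3. Overlap period: 2024-02-15 12:18:00 to 2024-02-15 12:23:00
4. Count RESPONSE events in overlap: 2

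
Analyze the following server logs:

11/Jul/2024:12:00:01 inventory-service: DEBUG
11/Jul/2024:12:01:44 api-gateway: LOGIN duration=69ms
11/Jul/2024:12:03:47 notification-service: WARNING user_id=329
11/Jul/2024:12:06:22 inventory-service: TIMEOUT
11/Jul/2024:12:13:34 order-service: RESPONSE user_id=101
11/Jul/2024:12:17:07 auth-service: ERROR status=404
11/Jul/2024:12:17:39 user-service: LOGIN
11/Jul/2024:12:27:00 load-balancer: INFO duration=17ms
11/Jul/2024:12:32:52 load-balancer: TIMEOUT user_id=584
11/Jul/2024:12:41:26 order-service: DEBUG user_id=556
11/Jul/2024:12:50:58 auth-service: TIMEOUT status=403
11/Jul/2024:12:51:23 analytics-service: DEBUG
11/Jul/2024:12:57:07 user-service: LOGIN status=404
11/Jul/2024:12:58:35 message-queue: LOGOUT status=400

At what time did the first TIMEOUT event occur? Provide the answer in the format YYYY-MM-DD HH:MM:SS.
2024-07-11 12:06:22

To find the first event:

1. Filter for all TIMEOUT events
2. Sort by timestamp
3. Select the first one
4. Timestamp: 2024-07-11 12:06:22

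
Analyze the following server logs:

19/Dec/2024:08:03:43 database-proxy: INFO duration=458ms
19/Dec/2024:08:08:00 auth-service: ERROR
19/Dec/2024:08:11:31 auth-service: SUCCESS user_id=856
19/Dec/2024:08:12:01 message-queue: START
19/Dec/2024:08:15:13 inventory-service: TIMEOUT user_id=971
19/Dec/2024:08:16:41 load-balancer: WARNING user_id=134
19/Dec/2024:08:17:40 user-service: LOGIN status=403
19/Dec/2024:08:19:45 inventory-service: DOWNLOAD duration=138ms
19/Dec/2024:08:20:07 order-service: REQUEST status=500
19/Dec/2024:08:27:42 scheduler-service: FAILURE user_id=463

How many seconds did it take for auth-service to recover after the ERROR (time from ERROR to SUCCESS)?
211

To calculate recovery time:

1. Find ERROR event for auth-service: 19/Dec/2024:08:08:00
2. Find next SUCCESS event for auth-service: 19/Dec/2024:08:11:31
3. Recovery time: 19/Dec/2024:08:11:31 - 19/Dec/2024:08:08:00 = 211 seconds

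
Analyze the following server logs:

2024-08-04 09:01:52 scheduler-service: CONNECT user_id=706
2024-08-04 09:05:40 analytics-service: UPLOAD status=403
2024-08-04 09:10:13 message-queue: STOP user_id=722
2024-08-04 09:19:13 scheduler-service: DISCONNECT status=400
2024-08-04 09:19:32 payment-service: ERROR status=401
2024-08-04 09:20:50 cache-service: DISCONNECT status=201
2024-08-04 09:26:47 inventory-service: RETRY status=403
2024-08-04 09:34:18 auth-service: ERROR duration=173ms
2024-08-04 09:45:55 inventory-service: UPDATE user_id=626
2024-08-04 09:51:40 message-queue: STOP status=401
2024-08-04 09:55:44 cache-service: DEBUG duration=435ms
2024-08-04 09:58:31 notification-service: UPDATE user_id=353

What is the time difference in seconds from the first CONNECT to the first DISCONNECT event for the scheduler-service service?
1041

To find the time between events:

1. Locate the first CONNECT event for scheduler-service: 2024-08-04 09:01:52
2. Locate the first DISCONNECT event for scheduler-service: 2024-08-04 09:19:13
3. Calculate the difference: 2024-08-04 09:19:13 - 2024-08-04 09:01:52 = 1041 seconds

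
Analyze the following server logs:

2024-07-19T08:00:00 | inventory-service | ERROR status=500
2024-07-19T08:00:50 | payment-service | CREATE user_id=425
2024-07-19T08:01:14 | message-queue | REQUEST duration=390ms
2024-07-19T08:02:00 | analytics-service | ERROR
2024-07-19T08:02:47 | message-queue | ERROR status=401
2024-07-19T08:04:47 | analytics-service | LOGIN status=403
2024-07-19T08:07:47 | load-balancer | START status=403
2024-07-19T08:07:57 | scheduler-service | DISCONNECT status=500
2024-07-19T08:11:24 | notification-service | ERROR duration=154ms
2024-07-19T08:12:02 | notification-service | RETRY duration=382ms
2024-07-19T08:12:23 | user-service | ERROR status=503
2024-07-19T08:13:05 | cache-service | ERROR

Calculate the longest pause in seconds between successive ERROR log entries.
517

To find the longest gap:

1. Extract all ERROR events in chronological order
2. Calculate time differences between consecutive events
3. Find the maximum difference
4. Longest gap: 517 seconds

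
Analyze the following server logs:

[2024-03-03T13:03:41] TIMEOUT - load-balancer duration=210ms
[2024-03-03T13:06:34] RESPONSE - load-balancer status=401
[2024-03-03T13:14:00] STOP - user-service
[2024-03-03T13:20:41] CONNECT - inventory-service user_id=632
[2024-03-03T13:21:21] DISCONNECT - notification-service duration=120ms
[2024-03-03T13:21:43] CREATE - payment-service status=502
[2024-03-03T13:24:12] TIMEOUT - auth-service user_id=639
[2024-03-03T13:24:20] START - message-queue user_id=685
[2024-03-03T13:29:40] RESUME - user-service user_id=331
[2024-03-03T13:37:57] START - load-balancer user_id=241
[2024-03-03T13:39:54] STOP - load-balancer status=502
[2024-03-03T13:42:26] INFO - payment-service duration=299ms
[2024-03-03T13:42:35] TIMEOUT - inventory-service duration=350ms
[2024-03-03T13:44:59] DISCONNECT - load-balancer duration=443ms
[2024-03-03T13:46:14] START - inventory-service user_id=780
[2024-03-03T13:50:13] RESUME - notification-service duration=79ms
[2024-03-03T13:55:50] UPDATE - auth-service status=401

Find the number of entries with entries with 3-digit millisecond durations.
5

To find matching entries:

1. Pattern to match: entries with 3-digit millisecond durations
2. Scan each log entry for the pattern
3. Count matches: 5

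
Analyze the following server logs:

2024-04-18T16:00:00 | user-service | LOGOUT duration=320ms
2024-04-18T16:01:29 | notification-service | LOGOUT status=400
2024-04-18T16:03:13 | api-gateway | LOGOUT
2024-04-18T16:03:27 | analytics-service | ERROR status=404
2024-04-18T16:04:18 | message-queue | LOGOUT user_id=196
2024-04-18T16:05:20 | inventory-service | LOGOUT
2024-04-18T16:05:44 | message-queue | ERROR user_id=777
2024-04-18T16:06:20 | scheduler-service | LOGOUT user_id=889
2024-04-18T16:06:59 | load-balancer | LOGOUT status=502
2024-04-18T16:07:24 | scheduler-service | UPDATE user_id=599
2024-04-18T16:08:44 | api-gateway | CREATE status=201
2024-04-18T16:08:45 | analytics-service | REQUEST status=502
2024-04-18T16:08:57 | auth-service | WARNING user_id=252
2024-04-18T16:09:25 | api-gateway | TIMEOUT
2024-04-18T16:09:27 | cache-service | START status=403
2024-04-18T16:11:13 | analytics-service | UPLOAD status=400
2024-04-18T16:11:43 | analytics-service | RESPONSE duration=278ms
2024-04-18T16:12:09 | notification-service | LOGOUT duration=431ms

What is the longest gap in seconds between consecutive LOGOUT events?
310

To find the longest gap:

1. Extract all LOGOUT events in chronological order
2. Calculate time differences between consecutive events
3. Find the maximum difference
4. Longest gap: 310 seconds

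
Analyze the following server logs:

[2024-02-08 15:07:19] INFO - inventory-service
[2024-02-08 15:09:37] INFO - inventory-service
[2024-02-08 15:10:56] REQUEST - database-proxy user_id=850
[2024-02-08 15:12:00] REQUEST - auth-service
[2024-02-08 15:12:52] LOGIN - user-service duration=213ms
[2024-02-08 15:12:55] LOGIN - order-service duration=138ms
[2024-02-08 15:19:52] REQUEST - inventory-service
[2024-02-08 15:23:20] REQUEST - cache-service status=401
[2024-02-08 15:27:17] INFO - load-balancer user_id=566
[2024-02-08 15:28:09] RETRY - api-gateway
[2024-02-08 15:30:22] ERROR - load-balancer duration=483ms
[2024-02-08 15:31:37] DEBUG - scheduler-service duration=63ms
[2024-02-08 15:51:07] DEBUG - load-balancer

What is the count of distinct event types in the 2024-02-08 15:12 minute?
2

To count unique event types:

1. Filter events in the minute starting at 2024-02-08 15:12
2. Extract event types from matching entries
3. Count unique types: 2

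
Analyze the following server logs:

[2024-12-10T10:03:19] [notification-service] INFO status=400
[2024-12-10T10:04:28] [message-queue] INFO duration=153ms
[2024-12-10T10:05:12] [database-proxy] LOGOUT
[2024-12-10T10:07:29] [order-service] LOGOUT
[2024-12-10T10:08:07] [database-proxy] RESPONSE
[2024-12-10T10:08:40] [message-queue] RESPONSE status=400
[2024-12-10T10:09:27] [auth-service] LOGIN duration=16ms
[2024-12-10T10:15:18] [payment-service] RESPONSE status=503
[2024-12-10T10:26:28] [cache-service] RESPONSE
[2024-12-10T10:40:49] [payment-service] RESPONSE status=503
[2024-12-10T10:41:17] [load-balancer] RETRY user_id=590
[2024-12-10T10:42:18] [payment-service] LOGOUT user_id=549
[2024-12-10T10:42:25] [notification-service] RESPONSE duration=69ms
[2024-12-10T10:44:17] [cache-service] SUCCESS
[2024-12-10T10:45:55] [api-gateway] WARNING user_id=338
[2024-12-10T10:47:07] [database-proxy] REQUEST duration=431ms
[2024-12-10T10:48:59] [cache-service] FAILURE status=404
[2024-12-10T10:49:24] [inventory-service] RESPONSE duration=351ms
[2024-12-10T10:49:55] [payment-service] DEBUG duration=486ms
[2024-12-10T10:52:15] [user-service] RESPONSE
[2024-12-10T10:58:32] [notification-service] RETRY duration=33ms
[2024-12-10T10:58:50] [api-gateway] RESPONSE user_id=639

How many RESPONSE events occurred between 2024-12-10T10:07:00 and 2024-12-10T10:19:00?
3

To count events in the time window:

1. Window boundaries: 2024-12-10T10:07:00 to 2024-12-10T10:19:00
2. Filter for RESPONSE events within this window
3. Count matching events: 3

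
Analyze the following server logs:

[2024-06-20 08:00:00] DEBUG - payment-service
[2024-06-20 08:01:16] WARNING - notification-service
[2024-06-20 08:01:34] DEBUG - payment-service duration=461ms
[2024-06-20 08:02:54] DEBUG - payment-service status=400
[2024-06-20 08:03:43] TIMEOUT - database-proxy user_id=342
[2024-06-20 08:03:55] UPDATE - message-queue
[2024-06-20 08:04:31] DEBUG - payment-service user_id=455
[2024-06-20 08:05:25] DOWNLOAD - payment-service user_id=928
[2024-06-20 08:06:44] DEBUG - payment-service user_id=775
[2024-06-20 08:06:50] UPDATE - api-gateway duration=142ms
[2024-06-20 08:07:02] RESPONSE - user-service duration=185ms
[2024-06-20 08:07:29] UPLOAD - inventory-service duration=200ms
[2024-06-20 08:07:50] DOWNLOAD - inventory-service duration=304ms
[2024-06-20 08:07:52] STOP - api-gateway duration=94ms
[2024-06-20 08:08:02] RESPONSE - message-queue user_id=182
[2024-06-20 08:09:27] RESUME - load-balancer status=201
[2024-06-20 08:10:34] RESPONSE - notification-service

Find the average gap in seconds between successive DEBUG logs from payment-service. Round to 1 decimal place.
101.0

To calculate average interval:

1. Find all DEBUG events for payment-service in order
2. Calculate time gaps between consecutive events
3. Compute mean of gaps: 404 / 4 = 101.0 seconds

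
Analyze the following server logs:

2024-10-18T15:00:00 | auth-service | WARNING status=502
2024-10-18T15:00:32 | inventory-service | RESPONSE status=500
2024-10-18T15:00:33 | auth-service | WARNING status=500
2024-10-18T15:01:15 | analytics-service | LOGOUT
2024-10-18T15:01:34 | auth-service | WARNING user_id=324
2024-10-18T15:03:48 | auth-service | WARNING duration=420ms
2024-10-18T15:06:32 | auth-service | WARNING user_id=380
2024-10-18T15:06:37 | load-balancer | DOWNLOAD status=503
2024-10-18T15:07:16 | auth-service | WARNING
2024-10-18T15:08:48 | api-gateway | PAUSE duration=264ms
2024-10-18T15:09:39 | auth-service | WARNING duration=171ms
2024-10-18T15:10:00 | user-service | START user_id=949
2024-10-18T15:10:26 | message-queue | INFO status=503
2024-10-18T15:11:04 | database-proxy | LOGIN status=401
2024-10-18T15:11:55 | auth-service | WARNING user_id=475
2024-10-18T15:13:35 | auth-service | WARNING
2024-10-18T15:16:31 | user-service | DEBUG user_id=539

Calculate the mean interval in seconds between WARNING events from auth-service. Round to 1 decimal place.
101.9

To calculate average interval:

1. Find all WARNING events for auth-service in order
2. Calculate time gaps between consecutive events
3. Compute mean of gaps: 815 / 8 = 101.9 seconds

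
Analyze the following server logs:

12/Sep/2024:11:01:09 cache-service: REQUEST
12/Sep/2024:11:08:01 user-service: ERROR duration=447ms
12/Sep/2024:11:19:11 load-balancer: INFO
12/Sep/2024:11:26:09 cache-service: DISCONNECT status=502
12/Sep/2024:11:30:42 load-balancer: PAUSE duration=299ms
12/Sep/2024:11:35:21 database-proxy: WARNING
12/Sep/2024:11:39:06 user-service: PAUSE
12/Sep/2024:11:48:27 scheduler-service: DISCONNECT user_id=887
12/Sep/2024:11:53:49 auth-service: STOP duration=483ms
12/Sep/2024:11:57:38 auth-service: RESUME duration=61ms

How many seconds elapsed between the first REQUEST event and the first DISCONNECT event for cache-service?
1500

To find the time between events:

1. Locate the first REQUEST event for cache-service: 12/Sep/2024:11:01:09
2. Locate the first DISCONNECT event for cache-service: 12/Sep/2024:11:26:09
3. Calculate the difference: 12/Sep/2024:11:26:09 - 12/Sep/2024:11:01:09 = 1500 seconds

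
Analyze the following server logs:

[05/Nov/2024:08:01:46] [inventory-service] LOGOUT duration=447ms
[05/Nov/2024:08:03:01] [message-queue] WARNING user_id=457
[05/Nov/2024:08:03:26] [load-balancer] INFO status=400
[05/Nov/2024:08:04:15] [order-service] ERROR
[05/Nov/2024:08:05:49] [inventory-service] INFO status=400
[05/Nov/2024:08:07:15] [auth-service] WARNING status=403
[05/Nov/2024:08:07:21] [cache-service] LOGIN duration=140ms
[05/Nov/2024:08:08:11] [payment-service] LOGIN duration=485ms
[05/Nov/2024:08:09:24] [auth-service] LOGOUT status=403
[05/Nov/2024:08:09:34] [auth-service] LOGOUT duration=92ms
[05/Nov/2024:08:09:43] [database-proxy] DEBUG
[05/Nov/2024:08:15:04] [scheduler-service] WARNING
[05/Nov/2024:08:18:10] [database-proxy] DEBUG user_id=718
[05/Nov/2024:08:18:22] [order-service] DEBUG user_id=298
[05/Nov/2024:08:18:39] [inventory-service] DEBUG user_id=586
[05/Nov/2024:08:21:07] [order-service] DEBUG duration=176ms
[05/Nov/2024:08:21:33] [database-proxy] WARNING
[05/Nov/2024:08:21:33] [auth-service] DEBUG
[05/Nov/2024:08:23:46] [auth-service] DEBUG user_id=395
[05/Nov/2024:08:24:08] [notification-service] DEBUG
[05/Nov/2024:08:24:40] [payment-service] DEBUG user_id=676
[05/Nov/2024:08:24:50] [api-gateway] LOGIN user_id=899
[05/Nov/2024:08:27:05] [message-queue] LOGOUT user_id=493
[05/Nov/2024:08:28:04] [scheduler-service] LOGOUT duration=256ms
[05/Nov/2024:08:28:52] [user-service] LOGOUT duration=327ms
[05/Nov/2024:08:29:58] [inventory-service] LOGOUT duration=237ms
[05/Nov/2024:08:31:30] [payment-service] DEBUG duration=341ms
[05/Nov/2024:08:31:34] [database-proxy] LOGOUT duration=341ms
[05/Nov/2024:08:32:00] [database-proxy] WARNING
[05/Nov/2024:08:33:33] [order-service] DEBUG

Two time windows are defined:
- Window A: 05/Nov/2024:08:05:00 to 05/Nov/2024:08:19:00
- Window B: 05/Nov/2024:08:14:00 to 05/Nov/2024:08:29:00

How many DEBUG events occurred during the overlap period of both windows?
3

To find overlap events:

1. Window A: 05/Nov/2024:08:05:00 to 05/Nov/2024:08:19:00
2. Window B: 05/Nov/2024:08:14:00 to 05/Nov/2024:08:29:00
3. Overlap period: 05/Nov/2024:08:14:00 to 05/Nov/2024:08:19:00
4. Count DEBUG events in overlap: 3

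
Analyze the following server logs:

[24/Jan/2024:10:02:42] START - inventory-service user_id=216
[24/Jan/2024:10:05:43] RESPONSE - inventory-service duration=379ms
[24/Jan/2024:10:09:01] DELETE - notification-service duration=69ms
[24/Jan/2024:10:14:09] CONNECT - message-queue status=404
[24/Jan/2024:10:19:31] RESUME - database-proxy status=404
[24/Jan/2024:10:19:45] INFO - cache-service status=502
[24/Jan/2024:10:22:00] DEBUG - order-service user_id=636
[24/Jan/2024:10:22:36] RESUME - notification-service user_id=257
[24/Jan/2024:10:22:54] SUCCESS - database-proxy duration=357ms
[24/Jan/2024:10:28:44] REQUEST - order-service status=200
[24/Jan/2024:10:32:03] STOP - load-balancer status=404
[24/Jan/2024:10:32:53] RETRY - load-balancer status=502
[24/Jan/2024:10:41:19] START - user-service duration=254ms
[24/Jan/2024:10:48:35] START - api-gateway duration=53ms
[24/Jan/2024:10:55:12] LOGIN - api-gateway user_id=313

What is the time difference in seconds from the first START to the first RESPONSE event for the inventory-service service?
181

To find the time between events:

1. Locate the first START event for inventory-service: 24/Jan/2024:10:02:42
2. Locate the first RESPONSE event for inventory-service: 24/Jan/2024:10:05:43
3. Calculate the difference: 24/Jan/2024:10:05:43 - 24/Jan/2024:10:02:42 = 181 seconds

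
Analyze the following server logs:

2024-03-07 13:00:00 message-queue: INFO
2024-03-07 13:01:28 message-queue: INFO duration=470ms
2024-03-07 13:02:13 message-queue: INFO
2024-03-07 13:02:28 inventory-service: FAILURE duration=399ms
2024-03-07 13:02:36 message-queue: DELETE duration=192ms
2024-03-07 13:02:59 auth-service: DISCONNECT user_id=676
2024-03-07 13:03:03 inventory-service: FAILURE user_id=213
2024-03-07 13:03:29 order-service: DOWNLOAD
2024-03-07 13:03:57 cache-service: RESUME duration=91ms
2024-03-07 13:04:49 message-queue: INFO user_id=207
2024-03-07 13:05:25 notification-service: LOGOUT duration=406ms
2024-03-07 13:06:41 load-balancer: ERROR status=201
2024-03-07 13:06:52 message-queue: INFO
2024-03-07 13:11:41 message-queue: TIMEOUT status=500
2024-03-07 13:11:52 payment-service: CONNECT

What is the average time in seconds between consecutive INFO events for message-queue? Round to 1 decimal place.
103.0

To calculate average interval:

1. Find all INFO events for message-queue in order
2. Calculate time gaps between consecutive events
3. Compute mean of gaps: 412 / 4 = 103.0 seconds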